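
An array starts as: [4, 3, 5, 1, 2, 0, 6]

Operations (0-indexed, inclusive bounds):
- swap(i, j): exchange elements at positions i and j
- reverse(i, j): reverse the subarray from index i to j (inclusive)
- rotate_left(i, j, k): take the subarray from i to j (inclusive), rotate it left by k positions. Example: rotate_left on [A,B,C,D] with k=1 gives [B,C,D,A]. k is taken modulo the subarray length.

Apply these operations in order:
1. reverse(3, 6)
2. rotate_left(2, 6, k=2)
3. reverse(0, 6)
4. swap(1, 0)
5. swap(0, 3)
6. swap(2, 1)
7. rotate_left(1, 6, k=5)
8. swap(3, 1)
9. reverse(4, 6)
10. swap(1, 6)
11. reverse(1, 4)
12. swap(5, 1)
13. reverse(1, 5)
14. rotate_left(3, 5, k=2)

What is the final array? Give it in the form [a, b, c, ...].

Answer: [2, 3, 5, 0, 1, 4, 6]

Derivation:
After 1 (reverse(3, 6)): [4, 3, 5, 6, 0, 2, 1]
After 2 (rotate_left(2, 6, k=2)): [4, 3, 0, 2, 1, 5, 6]
After 3 (reverse(0, 6)): [6, 5, 1, 2, 0, 3, 4]
After 4 (swap(1, 0)): [5, 6, 1, 2, 0, 3, 4]
After 5 (swap(0, 3)): [2, 6, 1, 5, 0, 3, 4]
After 6 (swap(2, 1)): [2, 1, 6, 5, 0, 3, 4]
After 7 (rotate_left(1, 6, k=5)): [2, 4, 1, 6, 5, 0, 3]
After 8 (swap(3, 1)): [2, 6, 1, 4, 5, 0, 3]
After 9 (reverse(4, 6)): [2, 6, 1, 4, 3, 0, 5]
After 10 (swap(1, 6)): [2, 5, 1, 4, 3, 0, 6]
After 11 (reverse(1, 4)): [2, 3, 4, 1, 5, 0, 6]
After 12 (swap(5, 1)): [2, 0, 4, 1, 5, 3, 6]
After 13 (reverse(1, 5)): [2, 3, 5, 1, 4, 0, 6]
After 14 (rotate_left(3, 5, k=2)): [2, 3, 5, 0, 1, 4, 6]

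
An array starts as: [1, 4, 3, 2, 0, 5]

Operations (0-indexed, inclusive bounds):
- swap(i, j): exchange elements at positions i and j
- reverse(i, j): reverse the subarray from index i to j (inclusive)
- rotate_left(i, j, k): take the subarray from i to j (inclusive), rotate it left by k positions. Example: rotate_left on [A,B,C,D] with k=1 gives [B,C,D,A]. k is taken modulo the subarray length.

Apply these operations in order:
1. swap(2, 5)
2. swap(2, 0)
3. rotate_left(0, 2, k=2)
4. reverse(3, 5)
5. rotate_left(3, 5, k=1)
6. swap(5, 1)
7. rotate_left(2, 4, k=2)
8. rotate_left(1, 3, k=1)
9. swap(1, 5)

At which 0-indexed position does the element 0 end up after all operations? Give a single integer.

Answer: 4

Derivation:
After 1 (swap(2, 5)): [1, 4, 5, 2, 0, 3]
After 2 (swap(2, 0)): [5, 4, 1, 2, 0, 3]
After 3 (rotate_left(0, 2, k=2)): [1, 5, 4, 2, 0, 3]
After 4 (reverse(3, 5)): [1, 5, 4, 3, 0, 2]
After 5 (rotate_left(3, 5, k=1)): [1, 5, 4, 0, 2, 3]
After 6 (swap(5, 1)): [1, 3, 4, 0, 2, 5]
After 7 (rotate_left(2, 4, k=2)): [1, 3, 2, 4, 0, 5]
After 8 (rotate_left(1, 3, k=1)): [1, 2, 4, 3, 0, 5]
After 9 (swap(1, 5)): [1, 5, 4, 3, 0, 2]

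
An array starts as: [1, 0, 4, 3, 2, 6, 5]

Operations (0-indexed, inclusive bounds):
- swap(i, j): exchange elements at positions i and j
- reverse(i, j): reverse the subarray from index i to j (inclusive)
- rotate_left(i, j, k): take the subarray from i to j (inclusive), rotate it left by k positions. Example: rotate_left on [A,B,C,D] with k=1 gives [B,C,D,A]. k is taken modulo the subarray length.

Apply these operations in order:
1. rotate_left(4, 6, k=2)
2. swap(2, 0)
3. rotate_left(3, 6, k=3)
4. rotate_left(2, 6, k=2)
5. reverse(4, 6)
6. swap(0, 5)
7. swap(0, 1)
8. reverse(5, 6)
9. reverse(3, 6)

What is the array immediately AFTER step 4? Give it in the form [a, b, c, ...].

Answer: [4, 0, 3, 5, 2, 1, 6]

Derivation:
After 1 (rotate_left(4, 6, k=2)): [1, 0, 4, 3, 5, 2, 6]
After 2 (swap(2, 0)): [4, 0, 1, 3, 5, 2, 6]
After 3 (rotate_left(3, 6, k=3)): [4, 0, 1, 6, 3, 5, 2]
After 4 (rotate_left(2, 6, k=2)): [4, 0, 3, 5, 2, 1, 6]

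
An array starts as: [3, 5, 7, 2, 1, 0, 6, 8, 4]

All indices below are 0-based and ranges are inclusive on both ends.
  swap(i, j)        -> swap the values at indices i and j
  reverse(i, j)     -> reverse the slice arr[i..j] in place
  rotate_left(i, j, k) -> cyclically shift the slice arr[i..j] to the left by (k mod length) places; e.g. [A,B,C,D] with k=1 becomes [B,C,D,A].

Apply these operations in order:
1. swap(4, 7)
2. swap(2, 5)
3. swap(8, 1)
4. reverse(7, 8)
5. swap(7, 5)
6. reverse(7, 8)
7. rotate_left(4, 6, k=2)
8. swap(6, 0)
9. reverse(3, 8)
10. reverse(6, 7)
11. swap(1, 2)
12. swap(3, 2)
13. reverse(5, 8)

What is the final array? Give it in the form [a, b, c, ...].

After 1 (swap(4, 7)): [3, 5, 7, 2, 8, 0, 6, 1, 4]
After 2 (swap(2, 5)): [3, 5, 0, 2, 8, 7, 6, 1, 4]
After 3 (swap(8, 1)): [3, 4, 0, 2, 8, 7, 6, 1, 5]
After 4 (reverse(7, 8)): [3, 4, 0, 2, 8, 7, 6, 5, 1]
After 5 (swap(7, 5)): [3, 4, 0, 2, 8, 5, 6, 7, 1]
After 6 (reverse(7, 8)): [3, 4, 0, 2, 8, 5, 6, 1, 7]
After 7 (rotate_left(4, 6, k=2)): [3, 4, 0, 2, 6, 8, 5, 1, 7]
After 8 (swap(6, 0)): [5, 4, 0, 2, 6, 8, 3, 1, 7]
After 9 (reverse(3, 8)): [5, 4, 0, 7, 1, 3, 8, 6, 2]
After 10 (reverse(6, 7)): [5, 4, 0, 7, 1, 3, 6, 8, 2]
After 11 (swap(1, 2)): [5, 0, 4, 7, 1, 3, 6, 8, 2]
After 12 (swap(3, 2)): [5, 0, 7, 4, 1, 3, 6, 8, 2]
After 13 (reverse(5, 8)): [5, 0, 7, 4, 1, 2, 8, 6, 3]

Answer: [5, 0, 7, 4, 1, 2, 8, 6, 3]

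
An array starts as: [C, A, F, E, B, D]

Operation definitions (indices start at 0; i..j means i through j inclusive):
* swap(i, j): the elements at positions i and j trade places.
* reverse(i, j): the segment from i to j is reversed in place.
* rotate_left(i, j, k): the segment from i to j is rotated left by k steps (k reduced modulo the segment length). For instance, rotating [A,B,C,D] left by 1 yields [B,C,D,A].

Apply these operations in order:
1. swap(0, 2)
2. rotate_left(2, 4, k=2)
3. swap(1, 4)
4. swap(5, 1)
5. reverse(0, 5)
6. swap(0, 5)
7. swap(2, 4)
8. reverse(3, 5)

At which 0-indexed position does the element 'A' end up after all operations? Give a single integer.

Answer: 1

Derivation:
After 1 (swap(0, 2)): [F, A, C, E, B, D]
After 2 (rotate_left(2, 4, k=2)): [F, A, B, C, E, D]
After 3 (swap(1, 4)): [F, E, B, C, A, D]
After 4 (swap(5, 1)): [F, D, B, C, A, E]
After 5 (reverse(0, 5)): [E, A, C, B, D, F]
After 6 (swap(0, 5)): [F, A, C, B, D, E]
After 7 (swap(2, 4)): [F, A, D, B, C, E]
After 8 (reverse(3, 5)): [F, A, D, E, C, B]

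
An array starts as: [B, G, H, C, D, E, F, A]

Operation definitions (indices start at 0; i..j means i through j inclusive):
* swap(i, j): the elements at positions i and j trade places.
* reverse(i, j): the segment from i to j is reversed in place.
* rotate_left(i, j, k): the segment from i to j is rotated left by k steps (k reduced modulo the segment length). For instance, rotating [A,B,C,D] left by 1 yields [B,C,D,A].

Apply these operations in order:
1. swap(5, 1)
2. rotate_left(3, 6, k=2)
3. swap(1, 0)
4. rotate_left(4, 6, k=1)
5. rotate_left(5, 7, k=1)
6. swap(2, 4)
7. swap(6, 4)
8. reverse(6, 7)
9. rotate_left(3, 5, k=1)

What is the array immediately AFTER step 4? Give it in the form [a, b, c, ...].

Answer: [E, B, H, G, C, D, F, A]

Derivation:
After 1 (swap(5, 1)): [B, E, H, C, D, G, F, A]
After 2 (rotate_left(3, 6, k=2)): [B, E, H, G, F, C, D, A]
After 3 (swap(1, 0)): [E, B, H, G, F, C, D, A]
After 4 (rotate_left(4, 6, k=1)): [E, B, H, G, C, D, F, A]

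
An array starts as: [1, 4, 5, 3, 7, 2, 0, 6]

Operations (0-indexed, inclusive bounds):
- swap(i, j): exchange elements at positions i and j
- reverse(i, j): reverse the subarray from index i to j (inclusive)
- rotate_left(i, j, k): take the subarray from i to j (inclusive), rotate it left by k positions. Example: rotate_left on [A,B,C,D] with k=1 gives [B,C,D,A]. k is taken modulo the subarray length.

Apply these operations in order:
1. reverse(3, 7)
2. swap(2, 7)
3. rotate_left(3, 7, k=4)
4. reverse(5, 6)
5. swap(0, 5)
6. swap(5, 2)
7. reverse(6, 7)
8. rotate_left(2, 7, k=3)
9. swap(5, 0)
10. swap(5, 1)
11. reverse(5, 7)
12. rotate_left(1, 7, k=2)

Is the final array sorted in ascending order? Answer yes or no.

After 1 (reverse(3, 7)): [1, 4, 5, 6, 0, 2, 7, 3]
After 2 (swap(2, 7)): [1, 4, 3, 6, 0, 2, 7, 5]
After 3 (rotate_left(3, 7, k=4)): [1, 4, 3, 5, 6, 0, 2, 7]
After 4 (reverse(5, 6)): [1, 4, 3, 5, 6, 2, 0, 7]
After 5 (swap(0, 5)): [2, 4, 3, 5, 6, 1, 0, 7]
After 6 (swap(5, 2)): [2, 4, 1, 5, 6, 3, 0, 7]
After 7 (reverse(6, 7)): [2, 4, 1, 5, 6, 3, 7, 0]
After 8 (rotate_left(2, 7, k=3)): [2, 4, 3, 7, 0, 1, 5, 6]
After 9 (swap(5, 0)): [1, 4, 3, 7, 0, 2, 5, 6]
After 10 (swap(5, 1)): [1, 2, 3, 7, 0, 4, 5, 6]
After 11 (reverse(5, 7)): [1, 2, 3, 7, 0, 6, 5, 4]
After 12 (rotate_left(1, 7, k=2)): [1, 7, 0, 6, 5, 4, 2, 3]

Answer: no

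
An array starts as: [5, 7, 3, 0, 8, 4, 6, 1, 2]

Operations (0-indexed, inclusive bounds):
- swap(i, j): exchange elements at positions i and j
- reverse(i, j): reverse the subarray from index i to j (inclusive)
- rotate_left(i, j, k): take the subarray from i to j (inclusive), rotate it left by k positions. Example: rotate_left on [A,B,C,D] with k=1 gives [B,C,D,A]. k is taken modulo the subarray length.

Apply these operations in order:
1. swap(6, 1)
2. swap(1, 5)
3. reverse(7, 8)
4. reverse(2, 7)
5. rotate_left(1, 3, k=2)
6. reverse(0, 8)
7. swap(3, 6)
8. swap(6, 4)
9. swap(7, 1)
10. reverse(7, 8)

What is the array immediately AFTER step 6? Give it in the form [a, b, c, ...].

Answer: [1, 3, 0, 8, 6, 2, 4, 7, 5]

Derivation:
After 1 (swap(6, 1)): [5, 6, 3, 0, 8, 4, 7, 1, 2]
After 2 (swap(1, 5)): [5, 4, 3, 0, 8, 6, 7, 1, 2]
After 3 (reverse(7, 8)): [5, 4, 3, 0, 8, 6, 7, 2, 1]
After 4 (reverse(2, 7)): [5, 4, 2, 7, 6, 8, 0, 3, 1]
After 5 (rotate_left(1, 3, k=2)): [5, 7, 4, 2, 6, 8, 0, 3, 1]
After 6 (reverse(0, 8)): [1, 3, 0, 8, 6, 2, 4, 7, 5]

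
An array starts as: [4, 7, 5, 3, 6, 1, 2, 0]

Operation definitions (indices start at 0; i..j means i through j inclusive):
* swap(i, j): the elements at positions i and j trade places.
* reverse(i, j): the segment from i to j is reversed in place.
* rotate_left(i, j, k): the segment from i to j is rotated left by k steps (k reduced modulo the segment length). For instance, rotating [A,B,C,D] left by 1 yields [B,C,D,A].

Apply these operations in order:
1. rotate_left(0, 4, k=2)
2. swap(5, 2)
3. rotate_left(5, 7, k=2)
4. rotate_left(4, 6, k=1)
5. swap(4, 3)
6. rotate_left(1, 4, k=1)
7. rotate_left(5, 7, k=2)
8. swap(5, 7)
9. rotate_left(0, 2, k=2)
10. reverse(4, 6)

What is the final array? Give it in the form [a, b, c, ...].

After 1 (rotate_left(0, 4, k=2)): [5, 3, 6, 4, 7, 1, 2, 0]
After 2 (swap(5, 2)): [5, 3, 1, 4, 7, 6, 2, 0]
After 3 (rotate_left(5, 7, k=2)): [5, 3, 1, 4, 7, 0, 6, 2]
After 4 (rotate_left(4, 6, k=1)): [5, 3, 1, 4, 0, 6, 7, 2]
After 5 (swap(4, 3)): [5, 3, 1, 0, 4, 6, 7, 2]
After 6 (rotate_left(1, 4, k=1)): [5, 1, 0, 4, 3, 6, 7, 2]
After 7 (rotate_left(5, 7, k=2)): [5, 1, 0, 4, 3, 2, 6, 7]
After 8 (swap(5, 7)): [5, 1, 0, 4, 3, 7, 6, 2]
After 9 (rotate_left(0, 2, k=2)): [0, 5, 1, 4, 3, 7, 6, 2]
After 10 (reverse(4, 6)): [0, 5, 1, 4, 6, 7, 3, 2]

Answer: [0, 5, 1, 4, 6, 7, 3, 2]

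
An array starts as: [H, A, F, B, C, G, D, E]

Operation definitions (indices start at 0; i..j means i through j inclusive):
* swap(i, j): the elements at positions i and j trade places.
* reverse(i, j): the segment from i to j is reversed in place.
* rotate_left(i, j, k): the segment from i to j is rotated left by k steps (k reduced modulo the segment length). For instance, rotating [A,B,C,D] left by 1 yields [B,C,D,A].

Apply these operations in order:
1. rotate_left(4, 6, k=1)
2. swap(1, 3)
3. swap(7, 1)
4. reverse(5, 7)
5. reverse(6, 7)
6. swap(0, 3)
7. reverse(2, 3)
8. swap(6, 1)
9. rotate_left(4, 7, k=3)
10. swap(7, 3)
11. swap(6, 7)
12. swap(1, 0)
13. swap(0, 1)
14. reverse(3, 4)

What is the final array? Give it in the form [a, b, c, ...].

Answer: [A, D, H, C, E, G, F, B]

Derivation:
After 1 (rotate_left(4, 6, k=1)): [H, A, F, B, G, D, C, E]
After 2 (swap(1, 3)): [H, B, F, A, G, D, C, E]
After 3 (swap(7, 1)): [H, E, F, A, G, D, C, B]
After 4 (reverse(5, 7)): [H, E, F, A, G, B, C, D]
After 5 (reverse(6, 7)): [H, E, F, A, G, B, D, C]
After 6 (swap(0, 3)): [A, E, F, H, G, B, D, C]
After 7 (reverse(2, 3)): [A, E, H, F, G, B, D, C]
After 8 (swap(6, 1)): [A, D, H, F, G, B, E, C]
After 9 (rotate_left(4, 7, k=3)): [A, D, H, F, C, G, B, E]
After 10 (swap(7, 3)): [A, D, H, E, C, G, B, F]
After 11 (swap(6, 7)): [A, D, H, E, C, G, F, B]
After 12 (swap(1, 0)): [D, A, H, E, C, G, F, B]
After 13 (swap(0, 1)): [A, D, H, E, C, G, F, B]
After 14 (reverse(3, 4)): [A, D, H, C, E, G, F, B]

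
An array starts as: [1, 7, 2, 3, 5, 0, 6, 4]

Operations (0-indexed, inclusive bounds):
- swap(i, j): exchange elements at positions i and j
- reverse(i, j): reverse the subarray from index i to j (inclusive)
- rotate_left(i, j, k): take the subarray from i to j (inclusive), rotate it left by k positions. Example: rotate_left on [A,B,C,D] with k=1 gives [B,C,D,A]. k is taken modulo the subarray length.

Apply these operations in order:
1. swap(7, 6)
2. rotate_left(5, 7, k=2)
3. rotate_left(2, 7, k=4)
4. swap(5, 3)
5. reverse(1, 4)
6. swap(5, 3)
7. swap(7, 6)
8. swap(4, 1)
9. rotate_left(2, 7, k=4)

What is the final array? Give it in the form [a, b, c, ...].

After 1 (swap(7, 6)): [1, 7, 2, 3, 5, 0, 4, 6]
After 2 (rotate_left(5, 7, k=2)): [1, 7, 2, 3, 5, 6, 0, 4]
After 3 (rotate_left(2, 7, k=4)): [1, 7, 0, 4, 2, 3, 5, 6]
After 4 (swap(5, 3)): [1, 7, 0, 3, 2, 4, 5, 6]
After 5 (reverse(1, 4)): [1, 2, 3, 0, 7, 4, 5, 6]
After 6 (swap(5, 3)): [1, 2, 3, 4, 7, 0, 5, 6]
After 7 (swap(7, 6)): [1, 2, 3, 4, 7, 0, 6, 5]
After 8 (swap(4, 1)): [1, 7, 3, 4, 2, 0, 6, 5]
After 9 (rotate_left(2, 7, k=4)): [1, 7, 6, 5, 3, 4, 2, 0]

Answer: [1, 7, 6, 5, 3, 4, 2, 0]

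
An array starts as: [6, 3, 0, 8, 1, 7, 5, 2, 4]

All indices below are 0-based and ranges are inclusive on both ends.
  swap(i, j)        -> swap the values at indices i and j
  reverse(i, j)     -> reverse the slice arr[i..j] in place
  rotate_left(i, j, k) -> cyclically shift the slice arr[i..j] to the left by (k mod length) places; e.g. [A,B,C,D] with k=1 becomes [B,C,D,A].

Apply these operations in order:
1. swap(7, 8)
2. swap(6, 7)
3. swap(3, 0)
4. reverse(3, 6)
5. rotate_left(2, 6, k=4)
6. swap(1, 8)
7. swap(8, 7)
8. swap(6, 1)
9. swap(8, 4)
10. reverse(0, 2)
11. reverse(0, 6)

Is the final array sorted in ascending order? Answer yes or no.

Answer: no

Derivation:
After 1 (swap(7, 8)): [6, 3, 0, 8, 1, 7, 5, 4, 2]
After 2 (swap(6, 7)): [6, 3, 0, 8, 1, 7, 4, 5, 2]
After 3 (swap(3, 0)): [8, 3, 0, 6, 1, 7, 4, 5, 2]
After 4 (reverse(3, 6)): [8, 3, 0, 4, 7, 1, 6, 5, 2]
After 5 (rotate_left(2, 6, k=4)): [8, 3, 6, 0, 4, 7, 1, 5, 2]
After 6 (swap(1, 8)): [8, 2, 6, 0, 4, 7, 1, 5, 3]
After 7 (swap(8, 7)): [8, 2, 6, 0, 4, 7, 1, 3, 5]
After 8 (swap(6, 1)): [8, 1, 6, 0, 4, 7, 2, 3, 5]
After 9 (swap(8, 4)): [8, 1, 6, 0, 5, 7, 2, 3, 4]
After 10 (reverse(0, 2)): [6, 1, 8, 0, 5, 7, 2, 3, 4]
After 11 (reverse(0, 6)): [2, 7, 5, 0, 8, 1, 6, 3, 4]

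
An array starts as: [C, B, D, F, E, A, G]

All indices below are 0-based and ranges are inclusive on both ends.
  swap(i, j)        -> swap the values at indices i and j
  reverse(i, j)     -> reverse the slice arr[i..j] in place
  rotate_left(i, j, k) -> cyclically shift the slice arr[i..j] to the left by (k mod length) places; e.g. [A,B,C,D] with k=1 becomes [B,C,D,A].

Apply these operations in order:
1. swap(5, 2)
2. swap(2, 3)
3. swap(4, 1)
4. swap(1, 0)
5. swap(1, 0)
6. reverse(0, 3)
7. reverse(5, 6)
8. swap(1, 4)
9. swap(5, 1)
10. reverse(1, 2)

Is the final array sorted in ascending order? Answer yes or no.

After 1 (swap(5, 2)): [C, B, A, F, E, D, G]
After 2 (swap(2, 3)): [C, B, F, A, E, D, G]
After 3 (swap(4, 1)): [C, E, F, A, B, D, G]
After 4 (swap(1, 0)): [E, C, F, A, B, D, G]
After 5 (swap(1, 0)): [C, E, F, A, B, D, G]
After 6 (reverse(0, 3)): [A, F, E, C, B, D, G]
After 7 (reverse(5, 6)): [A, F, E, C, B, G, D]
After 8 (swap(1, 4)): [A, B, E, C, F, G, D]
After 9 (swap(5, 1)): [A, G, E, C, F, B, D]
After 10 (reverse(1, 2)): [A, E, G, C, F, B, D]

Answer: no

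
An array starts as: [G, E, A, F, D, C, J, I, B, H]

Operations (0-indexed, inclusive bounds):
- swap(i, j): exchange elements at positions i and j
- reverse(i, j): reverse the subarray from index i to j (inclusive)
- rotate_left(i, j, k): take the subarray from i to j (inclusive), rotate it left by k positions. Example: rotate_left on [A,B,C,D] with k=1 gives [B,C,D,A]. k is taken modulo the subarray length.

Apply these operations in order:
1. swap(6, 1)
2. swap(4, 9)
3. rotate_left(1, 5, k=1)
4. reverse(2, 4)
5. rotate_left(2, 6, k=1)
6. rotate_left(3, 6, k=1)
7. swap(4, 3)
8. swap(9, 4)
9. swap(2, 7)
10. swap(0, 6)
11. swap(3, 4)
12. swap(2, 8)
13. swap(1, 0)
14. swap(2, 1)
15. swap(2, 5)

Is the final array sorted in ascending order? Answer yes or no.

After 1 (swap(6, 1)): [G, J, A, F, D, C, E, I, B, H]
After 2 (swap(4, 9)): [G, J, A, F, H, C, E, I, B, D]
After 3 (rotate_left(1, 5, k=1)): [G, A, F, H, C, J, E, I, B, D]
After 4 (reverse(2, 4)): [G, A, C, H, F, J, E, I, B, D]
After 5 (rotate_left(2, 6, k=1)): [G, A, H, F, J, E, C, I, B, D]
After 6 (rotate_left(3, 6, k=1)): [G, A, H, J, E, C, F, I, B, D]
After 7 (swap(4, 3)): [G, A, H, E, J, C, F, I, B, D]
After 8 (swap(9, 4)): [G, A, H, E, D, C, F, I, B, J]
After 9 (swap(2, 7)): [G, A, I, E, D, C, F, H, B, J]
After 10 (swap(0, 6)): [F, A, I, E, D, C, G, H, B, J]
After 11 (swap(3, 4)): [F, A, I, D, E, C, G, H, B, J]
After 12 (swap(2, 8)): [F, A, B, D, E, C, G, H, I, J]
After 13 (swap(1, 0)): [A, F, B, D, E, C, G, H, I, J]
After 14 (swap(2, 1)): [A, B, F, D, E, C, G, H, I, J]
After 15 (swap(2, 5)): [A, B, C, D, E, F, G, H, I, J]

Answer: yes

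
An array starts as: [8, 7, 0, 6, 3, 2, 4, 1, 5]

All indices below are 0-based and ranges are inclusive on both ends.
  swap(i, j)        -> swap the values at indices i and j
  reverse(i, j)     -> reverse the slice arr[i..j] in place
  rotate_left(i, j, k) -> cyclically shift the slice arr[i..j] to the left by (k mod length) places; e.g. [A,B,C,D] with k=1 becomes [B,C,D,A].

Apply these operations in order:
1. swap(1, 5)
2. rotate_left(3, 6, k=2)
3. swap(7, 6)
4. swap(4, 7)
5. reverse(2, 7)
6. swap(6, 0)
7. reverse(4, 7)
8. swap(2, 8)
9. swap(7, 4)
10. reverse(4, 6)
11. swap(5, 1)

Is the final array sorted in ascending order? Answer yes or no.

After 1 (swap(1, 5)): [8, 2, 0, 6, 3, 7, 4, 1, 5]
After 2 (rotate_left(3, 6, k=2)): [8, 2, 0, 7, 4, 6, 3, 1, 5]
After 3 (swap(7, 6)): [8, 2, 0, 7, 4, 6, 1, 3, 5]
After 4 (swap(4, 7)): [8, 2, 0, 7, 3, 6, 1, 4, 5]
After 5 (reverse(2, 7)): [8, 2, 4, 1, 6, 3, 7, 0, 5]
After 6 (swap(6, 0)): [7, 2, 4, 1, 6, 3, 8, 0, 5]
After 7 (reverse(4, 7)): [7, 2, 4, 1, 0, 8, 3, 6, 5]
After 8 (swap(2, 8)): [7, 2, 5, 1, 0, 8, 3, 6, 4]
After 9 (swap(7, 4)): [7, 2, 5, 1, 6, 8, 3, 0, 4]
After 10 (reverse(4, 6)): [7, 2, 5, 1, 3, 8, 6, 0, 4]
After 11 (swap(5, 1)): [7, 8, 5, 1, 3, 2, 6, 0, 4]

Answer: no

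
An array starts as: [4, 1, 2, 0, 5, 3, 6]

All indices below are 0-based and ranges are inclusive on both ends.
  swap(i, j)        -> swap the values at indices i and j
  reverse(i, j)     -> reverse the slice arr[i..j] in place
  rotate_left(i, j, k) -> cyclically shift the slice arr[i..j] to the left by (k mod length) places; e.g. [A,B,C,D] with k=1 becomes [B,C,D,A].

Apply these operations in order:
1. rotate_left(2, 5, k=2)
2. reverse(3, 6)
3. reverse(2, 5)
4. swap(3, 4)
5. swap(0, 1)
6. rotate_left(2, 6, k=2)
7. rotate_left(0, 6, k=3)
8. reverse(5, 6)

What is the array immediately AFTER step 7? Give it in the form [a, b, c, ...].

Answer: [5, 3, 2, 6, 1, 4, 0]

Derivation:
After 1 (rotate_left(2, 5, k=2)): [4, 1, 5, 3, 2, 0, 6]
After 2 (reverse(3, 6)): [4, 1, 5, 6, 0, 2, 3]
After 3 (reverse(2, 5)): [4, 1, 2, 0, 6, 5, 3]
After 4 (swap(3, 4)): [4, 1, 2, 6, 0, 5, 3]
After 5 (swap(0, 1)): [1, 4, 2, 6, 0, 5, 3]
After 6 (rotate_left(2, 6, k=2)): [1, 4, 0, 5, 3, 2, 6]
After 7 (rotate_left(0, 6, k=3)): [5, 3, 2, 6, 1, 4, 0]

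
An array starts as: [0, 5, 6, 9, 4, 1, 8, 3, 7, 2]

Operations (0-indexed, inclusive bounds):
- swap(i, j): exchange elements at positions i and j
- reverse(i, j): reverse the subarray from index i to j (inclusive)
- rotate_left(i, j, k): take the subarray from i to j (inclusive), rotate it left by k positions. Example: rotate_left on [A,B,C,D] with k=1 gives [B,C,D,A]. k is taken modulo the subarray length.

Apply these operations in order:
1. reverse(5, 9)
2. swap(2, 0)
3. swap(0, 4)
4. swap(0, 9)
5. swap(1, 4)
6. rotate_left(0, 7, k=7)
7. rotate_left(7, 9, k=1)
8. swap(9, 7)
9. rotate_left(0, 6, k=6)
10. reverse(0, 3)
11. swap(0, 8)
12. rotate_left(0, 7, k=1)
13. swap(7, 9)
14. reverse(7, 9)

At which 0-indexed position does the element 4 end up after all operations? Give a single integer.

After 1 (reverse(5, 9)): [0, 5, 6, 9, 4, 2, 7, 3, 8, 1]
After 2 (swap(2, 0)): [6, 5, 0, 9, 4, 2, 7, 3, 8, 1]
After 3 (swap(0, 4)): [4, 5, 0, 9, 6, 2, 7, 3, 8, 1]
After 4 (swap(0, 9)): [1, 5, 0, 9, 6, 2, 7, 3, 8, 4]
After 5 (swap(1, 4)): [1, 6, 0, 9, 5, 2, 7, 3, 8, 4]
After 6 (rotate_left(0, 7, k=7)): [3, 1, 6, 0, 9, 5, 2, 7, 8, 4]
After 7 (rotate_left(7, 9, k=1)): [3, 1, 6, 0, 9, 5, 2, 8, 4, 7]
After 8 (swap(9, 7)): [3, 1, 6, 0, 9, 5, 2, 7, 4, 8]
After 9 (rotate_left(0, 6, k=6)): [2, 3, 1, 6, 0, 9, 5, 7, 4, 8]
After 10 (reverse(0, 3)): [6, 1, 3, 2, 0, 9, 5, 7, 4, 8]
After 11 (swap(0, 8)): [4, 1, 3, 2, 0, 9, 5, 7, 6, 8]
After 12 (rotate_left(0, 7, k=1)): [1, 3, 2, 0, 9, 5, 7, 4, 6, 8]
After 13 (swap(7, 9)): [1, 3, 2, 0, 9, 5, 7, 8, 6, 4]
After 14 (reverse(7, 9)): [1, 3, 2, 0, 9, 5, 7, 4, 6, 8]

Answer: 7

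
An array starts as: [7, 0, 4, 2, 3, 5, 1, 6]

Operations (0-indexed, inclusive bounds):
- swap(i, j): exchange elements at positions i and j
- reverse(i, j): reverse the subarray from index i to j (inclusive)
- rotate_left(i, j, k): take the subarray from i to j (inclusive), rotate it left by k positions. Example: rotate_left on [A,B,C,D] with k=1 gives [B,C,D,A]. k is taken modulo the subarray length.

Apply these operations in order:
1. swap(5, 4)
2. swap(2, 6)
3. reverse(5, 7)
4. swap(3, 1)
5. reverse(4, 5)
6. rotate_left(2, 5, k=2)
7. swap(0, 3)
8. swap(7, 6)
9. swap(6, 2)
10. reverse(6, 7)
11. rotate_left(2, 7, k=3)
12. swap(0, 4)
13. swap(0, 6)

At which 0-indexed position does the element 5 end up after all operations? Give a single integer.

Answer: 4

Derivation:
After 1 (swap(5, 4)): [7, 0, 4, 2, 5, 3, 1, 6]
After 2 (swap(2, 6)): [7, 0, 1, 2, 5, 3, 4, 6]
After 3 (reverse(5, 7)): [7, 0, 1, 2, 5, 6, 4, 3]
After 4 (swap(3, 1)): [7, 2, 1, 0, 5, 6, 4, 3]
After 5 (reverse(4, 5)): [7, 2, 1, 0, 6, 5, 4, 3]
After 6 (rotate_left(2, 5, k=2)): [7, 2, 6, 5, 1, 0, 4, 3]
After 7 (swap(0, 3)): [5, 2, 6, 7, 1, 0, 4, 3]
After 8 (swap(7, 6)): [5, 2, 6, 7, 1, 0, 3, 4]
After 9 (swap(6, 2)): [5, 2, 3, 7, 1, 0, 6, 4]
After 10 (reverse(6, 7)): [5, 2, 3, 7, 1, 0, 4, 6]
After 11 (rotate_left(2, 7, k=3)): [5, 2, 0, 4, 6, 3, 7, 1]
After 12 (swap(0, 4)): [6, 2, 0, 4, 5, 3, 7, 1]
After 13 (swap(0, 6)): [7, 2, 0, 4, 5, 3, 6, 1]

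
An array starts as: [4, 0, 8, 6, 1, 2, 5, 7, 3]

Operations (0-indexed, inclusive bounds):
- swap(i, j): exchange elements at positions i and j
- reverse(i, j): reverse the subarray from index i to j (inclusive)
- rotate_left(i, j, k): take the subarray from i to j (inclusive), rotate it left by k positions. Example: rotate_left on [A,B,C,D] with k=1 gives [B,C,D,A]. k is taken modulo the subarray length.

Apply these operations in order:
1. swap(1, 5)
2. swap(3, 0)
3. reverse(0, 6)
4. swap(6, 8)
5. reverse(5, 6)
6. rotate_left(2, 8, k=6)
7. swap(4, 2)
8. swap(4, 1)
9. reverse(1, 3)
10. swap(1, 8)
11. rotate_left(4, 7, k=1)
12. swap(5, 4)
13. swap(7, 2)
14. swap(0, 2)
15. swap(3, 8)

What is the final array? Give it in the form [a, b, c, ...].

Answer: [0, 7, 5, 1, 3, 8, 2, 4, 6]

Derivation:
After 1 (swap(1, 5)): [4, 2, 8, 6, 1, 0, 5, 7, 3]
After 2 (swap(3, 0)): [6, 2, 8, 4, 1, 0, 5, 7, 3]
After 3 (reverse(0, 6)): [5, 0, 1, 4, 8, 2, 6, 7, 3]
After 4 (swap(6, 8)): [5, 0, 1, 4, 8, 2, 3, 7, 6]
After 5 (reverse(5, 6)): [5, 0, 1, 4, 8, 3, 2, 7, 6]
After 6 (rotate_left(2, 8, k=6)): [5, 0, 6, 1, 4, 8, 3, 2, 7]
After 7 (swap(4, 2)): [5, 0, 4, 1, 6, 8, 3, 2, 7]
After 8 (swap(4, 1)): [5, 6, 4, 1, 0, 8, 3, 2, 7]
After 9 (reverse(1, 3)): [5, 1, 4, 6, 0, 8, 3, 2, 7]
After 10 (swap(1, 8)): [5, 7, 4, 6, 0, 8, 3, 2, 1]
After 11 (rotate_left(4, 7, k=1)): [5, 7, 4, 6, 8, 3, 2, 0, 1]
After 12 (swap(5, 4)): [5, 7, 4, 6, 3, 8, 2, 0, 1]
After 13 (swap(7, 2)): [5, 7, 0, 6, 3, 8, 2, 4, 1]
After 14 (swap(0, 2)): [0, 7, 5, 6, 3, 8, 2, 4, 1]
After 15 (swap(3, 8)): [0, 7, 5, 1, 3, 8, 2, 4, 6]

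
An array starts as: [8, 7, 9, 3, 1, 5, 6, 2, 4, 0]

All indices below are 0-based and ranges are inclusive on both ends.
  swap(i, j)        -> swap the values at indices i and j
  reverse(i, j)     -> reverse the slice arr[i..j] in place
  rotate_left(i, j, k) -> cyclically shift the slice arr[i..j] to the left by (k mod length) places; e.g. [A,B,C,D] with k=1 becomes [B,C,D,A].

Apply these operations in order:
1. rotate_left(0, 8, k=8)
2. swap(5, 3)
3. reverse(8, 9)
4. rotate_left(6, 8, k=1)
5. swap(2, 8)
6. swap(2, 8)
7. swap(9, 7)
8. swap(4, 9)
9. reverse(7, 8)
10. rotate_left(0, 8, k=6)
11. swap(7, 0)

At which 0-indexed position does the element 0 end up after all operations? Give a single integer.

After 1 (rotate_left(0, 8, k=8)): [4, 8, 7, 9, 3, 1, 5, 6, 2, 0]
After 2 (swap(5, 3)): [4, 8, 7, 1, 3, 9, 5, 6, 2, 0]
After 3 (reverse(8, 9)): [4, 8, 7, 1, 3, 9, 5, 6, 0, 2]
After 4 (rotate_left(6, 8, k=1)): [4, 8, 7, 1, 3, 9, 6, 0, 5, 2]
After 5 (swap(2, 8)): [4, 8, 5, 1, 3, 9, 6, 0, 7, 2]
After 6 (swap(2, 8)): [4, 8, 7, 1, 3, 9, 6, 0, 5, 2]
After 7 (swap(9, 7)): [4, 8, 7, 1, 3, 9, 6, 2, 5, 0]
After 8 (swap(4, 9)): [4, 8, 7, 1, 0, 9, 6, 2, 5, 3]
After 9 (reverse(7, 8)): [4, 8, 7, 1, 0, 9, 6, 5, 2, 3]
After 10 (rotate_left(0, 8, k=6)): [6, 5, 2, 4, 8, 7, 1, 0, 9, 3]
After 11 (swap(7, 0)): [0, 5, 2, 4, 8, 7, 1, 6, 9, 3]

Answer: 0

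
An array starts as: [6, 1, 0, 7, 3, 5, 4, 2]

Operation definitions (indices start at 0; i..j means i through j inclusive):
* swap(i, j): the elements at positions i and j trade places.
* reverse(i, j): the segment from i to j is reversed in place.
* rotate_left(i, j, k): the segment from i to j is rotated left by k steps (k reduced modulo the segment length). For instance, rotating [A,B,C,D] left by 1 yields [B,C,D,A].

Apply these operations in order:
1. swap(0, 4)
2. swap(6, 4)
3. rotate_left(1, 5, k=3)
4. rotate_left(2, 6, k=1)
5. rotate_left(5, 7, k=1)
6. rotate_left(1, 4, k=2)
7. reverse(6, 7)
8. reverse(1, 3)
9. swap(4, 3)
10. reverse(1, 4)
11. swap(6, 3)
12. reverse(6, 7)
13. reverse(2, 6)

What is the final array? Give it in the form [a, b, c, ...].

Answer: [3, 0, 2, 5, 4, 6, 1, 7]

Derivation:
After 1 (swap(0, 4)): [3, 1, 0, 7, 6, 5, 4, 2]
After 2 (swap(6, 4)): [3, 1, 0, 7, 4, 5, 6, 2]
After 3 (rotate_left(1, 5, k=3)): [3, 4, 5, 1, 0, 7, 6, 2]
After 4 (rotate_left(2, 6, k=1)): [3, 4, 1, 0, 7, 6, 5, 2]
After 5 (rotate_left(5, 7, k=1)): [3, 4, 1, 0, 7, 5, 2, 6]
After 6 (rotate_left(1, 4, k=2)): [3, 0, 7, 4, 1, 5, 2, 6]
After 7 (reverse(6, 7)): [3, 0, 7, 4, 1, 5, 6, 2]
After 8 (reverse(1, 3)): [3, 4, 7, 0, 1, 5, 6, 2]
After 9 (swap(4, 3)): [3, 4, 7, 1, 0, 5, 6, 2]
After 10 (reverse(1, 4)): [3, 0, 1, 7, 4, 5, 6, 2]
After 11 (swap(6, 3)): [3, 0, 1, 6, 4, 5, 7, 2]
After 12 (reverse(6, 7)): [3, 0, 1, 6, 4, 5, 2, 7]
After 13 (reverse(2, 6)): [3, 0, 2, 5, 4, 6, 1, 7]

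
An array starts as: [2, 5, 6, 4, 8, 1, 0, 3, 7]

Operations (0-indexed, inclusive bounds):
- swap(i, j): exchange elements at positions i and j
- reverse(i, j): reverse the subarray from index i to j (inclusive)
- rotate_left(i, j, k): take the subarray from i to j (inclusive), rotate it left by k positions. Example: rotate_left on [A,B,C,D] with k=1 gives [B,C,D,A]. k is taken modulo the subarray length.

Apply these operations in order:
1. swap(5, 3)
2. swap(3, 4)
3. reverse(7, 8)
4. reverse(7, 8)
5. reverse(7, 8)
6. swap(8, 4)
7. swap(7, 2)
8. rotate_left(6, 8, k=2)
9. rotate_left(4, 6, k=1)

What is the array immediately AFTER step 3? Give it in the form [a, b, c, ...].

After 1 (swap(5, 3)): [2, 5, 6, 1, 8, 4, 0, 3, 7]
After 2 (swap(3, 4)): [2, 5, 6, 8, 1, 4, 0, 3, 7]
After 3 (reverse(7, 8)): [2, 5, 6, 8, 1, 4, 0, 7, 3]

Answer: [2, 5, 6, 8, 1, 4, 0, 7, 3]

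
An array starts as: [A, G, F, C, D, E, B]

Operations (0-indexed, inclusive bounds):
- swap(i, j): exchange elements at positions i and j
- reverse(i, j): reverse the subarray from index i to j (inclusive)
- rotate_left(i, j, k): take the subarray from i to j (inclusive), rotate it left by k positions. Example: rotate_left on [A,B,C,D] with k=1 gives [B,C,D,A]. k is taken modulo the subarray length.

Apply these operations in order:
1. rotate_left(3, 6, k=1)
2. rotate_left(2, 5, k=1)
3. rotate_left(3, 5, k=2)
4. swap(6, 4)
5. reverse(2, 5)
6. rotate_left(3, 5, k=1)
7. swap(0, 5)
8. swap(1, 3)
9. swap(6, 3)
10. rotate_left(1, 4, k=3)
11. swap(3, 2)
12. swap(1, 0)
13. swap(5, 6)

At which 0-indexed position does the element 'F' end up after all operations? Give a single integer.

Answer: 3

Derivation:
After 1 (rotate_left(3, 6, k=1)): [A, G, F, D, E, B, C]
After 2 (rotate_left(2, 5, k=1)): [A, G, D, E, B, F, C]
After 3 (rotate_left(3, 5, k=2)): [A, G, D, F, E, B, C]
After 4 (swap(6, 4)): [A, G, D, F, C, B, E]
After 5 (reverse(2, 5)): [A, G, B, C, F, D, E]
After 6 (rotate_left(3, 5, k=1)): [A, G, B, F, D, C, E]
After 7 (swap(0, 5)): [C, G, B, F, D, A, E]
After 8 (swap(1, 3)): [C, F, B, G, D, A, E]
After 9 (swap(6, 3)): [C, F, B, E, D, A, G]
After 10 (rotate_left(1, 4, k=3)): [C, D, F, B, E, A, G]
After 11 (swap(3, 2)): [C, D, B, F, E, A, G]
After 12 (swap(1, 0)): [D, C, B, F, E, A, G]
After 13 (swap(5, 6)): [D, C, B, F, E, G, A]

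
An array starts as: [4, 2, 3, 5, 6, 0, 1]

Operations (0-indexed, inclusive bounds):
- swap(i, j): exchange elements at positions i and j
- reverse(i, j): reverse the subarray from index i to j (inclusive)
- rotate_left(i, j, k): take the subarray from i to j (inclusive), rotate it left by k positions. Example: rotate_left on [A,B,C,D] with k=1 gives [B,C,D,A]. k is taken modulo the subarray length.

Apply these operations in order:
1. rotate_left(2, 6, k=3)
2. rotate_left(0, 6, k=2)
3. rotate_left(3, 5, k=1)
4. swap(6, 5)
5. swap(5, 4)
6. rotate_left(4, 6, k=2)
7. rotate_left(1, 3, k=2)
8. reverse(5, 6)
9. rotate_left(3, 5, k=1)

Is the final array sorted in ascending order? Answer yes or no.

After 1 (rotate_left(2, 6, k=3)): [4, 2, 0, 1, 3, 5, 6]
After 2 (rotate_left(0, 6, k=2)): [0, 1, 3, 5, 6, 4, 2]
After 3 (rotate_left(3, 5, k=1)): [0, 1, 3, 6, 4, 5, 2]
After 4 (swap(6, 5)): [0, 1, 3, 6, 4, 2, 5]
After 5 (swap(5, 4)): [0, 1, 3, 6, 2, 4, 5]
After 6 (rotate_left(4, 6, k=2)): [0, 1, 3, 6, 5, 2, 4]
After 7 (rotate_left(1, 3, k=2)): [0, 6, 1, 3, 5, 2, 4]
After 8 (reverse(5, 6)): [0, 6, 1, 3, 5, 4, 2]
After 9 (rotate_left(3, 5, k=1)): [0, 6, 1, 5, 4, 3, 2]

Answer: no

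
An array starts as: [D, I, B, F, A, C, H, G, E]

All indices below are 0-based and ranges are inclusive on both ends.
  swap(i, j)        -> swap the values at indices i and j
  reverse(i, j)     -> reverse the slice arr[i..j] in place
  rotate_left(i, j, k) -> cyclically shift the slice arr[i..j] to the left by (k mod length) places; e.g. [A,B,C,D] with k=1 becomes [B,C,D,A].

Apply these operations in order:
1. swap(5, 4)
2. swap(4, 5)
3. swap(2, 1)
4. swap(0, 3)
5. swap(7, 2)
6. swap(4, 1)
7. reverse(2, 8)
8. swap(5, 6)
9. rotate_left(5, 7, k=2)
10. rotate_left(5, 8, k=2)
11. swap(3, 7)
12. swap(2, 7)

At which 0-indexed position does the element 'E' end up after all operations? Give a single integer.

Answer: 7

Derivation:
After 1 (swap(5, 4)): [D, I, B, F, C, A, H, G, E]
After 2 (swap(4, 5)): [D, I, B, F, A, C, H, G, E]
After 3 (swap(2, 1)): [D, B, I, F, A, C, H, G, E]
After 4 (swap(0, 3)): [F, B, I, D, A, C, H, G, E]
After 5 (swap(7, 2)): [F, B, G, D, A, C, H, I, E]
After 6 (swap(4, 1)): [F, A, G, D, B, C, H, I, E]
After 7 (reverse(2, 8)): [F, A, E, I, H, C, B, D, G]
After 8 (swap(5, 6)): [F, A, E, I, H, B, C, D, G]
After 9 (rotate_left(5, 7, k=2)): [F, A, E, I, H, D, B, C, G]
After 10 (rotate_left(5, 8, k=2)): [F, A, E, I, H, C, G, D, B]
After 11 (swap(3, 7)): [F, A, E, D, H, C, G, I, B]
After 12 (swap(2, 7)): [F, A, I, D, H, C, G, E, B]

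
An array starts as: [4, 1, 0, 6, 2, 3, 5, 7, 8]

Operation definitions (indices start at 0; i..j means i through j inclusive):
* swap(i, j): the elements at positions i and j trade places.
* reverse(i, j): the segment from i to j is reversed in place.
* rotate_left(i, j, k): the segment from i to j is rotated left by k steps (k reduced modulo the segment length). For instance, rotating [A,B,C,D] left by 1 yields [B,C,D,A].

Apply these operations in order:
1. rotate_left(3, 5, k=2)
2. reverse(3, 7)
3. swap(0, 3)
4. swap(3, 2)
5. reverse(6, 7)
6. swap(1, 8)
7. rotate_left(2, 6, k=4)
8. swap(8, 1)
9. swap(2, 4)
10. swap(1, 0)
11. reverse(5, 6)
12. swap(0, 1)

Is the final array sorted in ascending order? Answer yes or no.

Answer: no

Derivation:
After 1 (rotate_left(3, 5, k=2)): [4, 1, 0, 3, 6, 2, 5, 7, 8]
After 2 (reverse(3, 7)): [4, 1, 0, 7, 5, 2, 6, 3, 8]
After 3 (swap(0, 3)): [7, 1, 0, 4, 5, 2, 6, 3, 8]
After 4 (swap(3, 2)): [7, 1, 4, 0, 5, 2, 6, 3, 8]
After 5 (reverse(6, 7)): [7, 1, 4, 0, 5, 2, 3, 6, 8]
After 6 (swap(1, 8)): [7, 8, 4, 0, 5, 2, 3, 6, 1]
After 7 (rotate_left(2, 6, k=4)): [7, 8, 3, 4, 0, 5, 2, 6, 1]
After 8 (swap(8, 1)): [7, 1, 3, 4, 0, 5, 2, 6, 8]
After 9 (swap(2, 4)): [7, 1, 0, 4, 3, 5, 2, 6, 8]
After 10 (swap(1, 0)): [1, 7, 0, 4, 3, 5, 2, 6, 8]
After 11 (reverse(5, 6)): [1, 7, 0, 4, 3, 2, 5, 6, 8]
After 12 (swap(0, 1)): [7, 1, 0, 4, 3, 2, 5, 6, 8]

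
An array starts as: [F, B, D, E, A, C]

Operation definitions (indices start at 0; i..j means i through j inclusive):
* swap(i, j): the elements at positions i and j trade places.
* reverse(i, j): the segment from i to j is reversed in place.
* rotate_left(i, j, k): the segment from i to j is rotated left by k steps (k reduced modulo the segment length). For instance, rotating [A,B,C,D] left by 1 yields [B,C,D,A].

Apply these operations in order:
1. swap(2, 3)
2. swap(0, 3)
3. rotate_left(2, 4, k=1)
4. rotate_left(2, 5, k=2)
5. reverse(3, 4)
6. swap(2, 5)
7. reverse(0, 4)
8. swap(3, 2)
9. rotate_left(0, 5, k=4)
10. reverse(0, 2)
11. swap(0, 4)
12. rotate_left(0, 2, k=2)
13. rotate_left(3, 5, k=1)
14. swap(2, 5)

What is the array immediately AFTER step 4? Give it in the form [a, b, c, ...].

After 1 (swap(2, 3)): [F, B, E, D, A, C]
After 2 (swap(0, 3)): [D, B, E, F, A, C]
After 3 (rotate_left(2, 4, k=1)): [D, B, F, A, E, C]
After 4 (rotate_left(2, 5, k=2)): [D, B, E, C, F, A]

Answer: [D, B, E, C, F, A]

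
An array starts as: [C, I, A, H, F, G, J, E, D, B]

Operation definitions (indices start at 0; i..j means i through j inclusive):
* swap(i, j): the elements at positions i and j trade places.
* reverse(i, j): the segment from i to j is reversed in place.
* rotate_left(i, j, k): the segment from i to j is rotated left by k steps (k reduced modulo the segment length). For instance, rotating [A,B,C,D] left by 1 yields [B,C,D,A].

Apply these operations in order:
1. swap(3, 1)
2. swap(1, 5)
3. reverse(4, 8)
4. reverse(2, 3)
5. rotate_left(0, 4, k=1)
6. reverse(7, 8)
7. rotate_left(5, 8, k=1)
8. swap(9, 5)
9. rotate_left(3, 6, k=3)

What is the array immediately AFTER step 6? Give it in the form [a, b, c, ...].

After 1 (swap(3, 1)): [C, H, A, I, F, G, J, E, D, B]
After 2 (swap(1, 5)): [C, G, A, I, F, H, J, E, D, B]
After 3 (reverse(4, 8)): [C, G, A, I, D, E, J, H, F, B]
After 4 (reverse(2, 3)): [C, G, I, A, D, E, J, H, F, B]
After 5 (rotate_left(0, 4, k=1)): [G, I, A, D, C, E, J, H, F, B]
After 6 (reverse(7, 8)): [G, I, A, D, C, E, J, F, H, B]

Answer: [G, I, A, D, C, E, J, F, H, B]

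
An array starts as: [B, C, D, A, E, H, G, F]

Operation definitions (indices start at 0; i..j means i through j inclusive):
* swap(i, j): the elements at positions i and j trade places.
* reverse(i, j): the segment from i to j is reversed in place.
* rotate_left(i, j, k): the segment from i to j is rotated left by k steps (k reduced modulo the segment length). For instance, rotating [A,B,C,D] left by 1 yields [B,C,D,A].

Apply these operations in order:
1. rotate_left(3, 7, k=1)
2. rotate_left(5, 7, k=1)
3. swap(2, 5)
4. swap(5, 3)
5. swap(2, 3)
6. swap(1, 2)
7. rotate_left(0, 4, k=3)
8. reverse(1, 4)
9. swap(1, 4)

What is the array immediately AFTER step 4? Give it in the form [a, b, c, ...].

After 1 (rotate_left(3, 7, k=1)): [B, C, D, E, H, G, F, A]
After 2 (rotate_left(5, 7, k=1)): [B, C, D, E, H, F, A, G]
After 3 (swap(2, 5)): [B, C, F, E, H, D, A, G]
After 4 (swap(5, 3)): [B, C, F, D, H, E, A, G]

Answer: [B, C, F, D, H, E, A, G]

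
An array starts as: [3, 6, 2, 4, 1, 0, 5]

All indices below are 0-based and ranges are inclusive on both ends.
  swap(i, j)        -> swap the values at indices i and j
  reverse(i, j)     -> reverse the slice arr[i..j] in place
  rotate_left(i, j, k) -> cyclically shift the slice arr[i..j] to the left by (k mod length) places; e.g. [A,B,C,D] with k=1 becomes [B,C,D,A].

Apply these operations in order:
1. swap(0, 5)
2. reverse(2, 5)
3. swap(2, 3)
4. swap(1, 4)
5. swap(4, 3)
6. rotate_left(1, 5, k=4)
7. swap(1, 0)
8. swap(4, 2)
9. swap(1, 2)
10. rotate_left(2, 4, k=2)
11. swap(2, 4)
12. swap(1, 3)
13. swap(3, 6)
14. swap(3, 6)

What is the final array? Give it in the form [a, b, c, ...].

Answer: [2, 0, 1, 6, 4, 3, 5]

Derivation:
After 1 (swap(0, 5)): [0, 6, 2, 4, 1, 3, 5]
After 2 (reverse(2, 5)): [0, 6, 3, 1, 4, 2, 5]
After 3 (swap(2, 3)): [0, 6, 1, 3, 4, 2, 5]
After 4 (swap(1, 4)): [0, 4, 1, 3, 6, 2, 5]
After 5 (swap(4, 3)): [0, 4, 1, 6, 3, 2, 5]
After 6 (rotate_left(1, 5, k=4)): [0, 2, 4, 1, 6, 3, 5]
After 7 (swap(1, 0)): [2, 0, 4, 1, 6, 3, 5]
After 8 (swap(4, 2)): [2, 0, 6, 1, 4, 3, 5]
After 9 (swap(1, 2)): [2, 6, 0, 1, 4, 3, 5]
After 10 (rotate_left(2, 4, k=2)): [2, 6, 4, 0, 1, 3, 5]
After 11 (swap(2, 4)): [2, 6, 1, 0, 4, 3, 5]
After 12 (swap(1, 3)): [2, 0, 1, 6, 4, 3, 5]
After 13 (swap(3, 6)): [2, 0, 1, 5, 4, 3, 6]
After 14 (swap(3, 6)): [2, 0, 1, 6, 4, 3, 5]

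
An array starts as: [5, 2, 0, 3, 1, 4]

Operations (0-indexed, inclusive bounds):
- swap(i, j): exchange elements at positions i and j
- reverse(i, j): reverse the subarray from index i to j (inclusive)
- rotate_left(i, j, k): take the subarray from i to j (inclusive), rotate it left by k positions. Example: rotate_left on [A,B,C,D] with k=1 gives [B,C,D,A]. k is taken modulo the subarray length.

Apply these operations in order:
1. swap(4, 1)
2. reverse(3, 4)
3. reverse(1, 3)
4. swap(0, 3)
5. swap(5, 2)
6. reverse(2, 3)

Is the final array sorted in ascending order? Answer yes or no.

Answer: no

Derivation:
After 1 (swap(4, 1)): [5, 1, 0, 3, 2, 4]
After 2 (reverse(3, 4)): [5, 1, 0, 2, 3, 4]
After 3 (reverse(1, 3)): [5, 2, 0, 1, 3, 4]
After 4 (swap(0, 3)): [1, 2, 0, 5, 3, 4]
After 5 (swap(5, 2)): [1, 2, 4, 5, 3, 0]
After 6 (reverse(2, 3)): [1, 2, 5, 4, 3, 0]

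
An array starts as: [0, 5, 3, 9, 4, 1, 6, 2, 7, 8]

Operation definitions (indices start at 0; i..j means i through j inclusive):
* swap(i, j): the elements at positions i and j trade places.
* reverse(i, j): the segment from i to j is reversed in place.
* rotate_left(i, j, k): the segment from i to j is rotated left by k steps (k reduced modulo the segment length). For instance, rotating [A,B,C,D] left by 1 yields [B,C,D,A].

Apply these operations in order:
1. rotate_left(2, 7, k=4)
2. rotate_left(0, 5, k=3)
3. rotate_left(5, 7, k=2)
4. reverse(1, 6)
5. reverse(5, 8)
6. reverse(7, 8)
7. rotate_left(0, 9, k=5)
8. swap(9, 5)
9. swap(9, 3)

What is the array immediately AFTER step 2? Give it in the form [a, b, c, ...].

After 1 (rotate_left(2, 7, k=4)): [0, 5, 6, 2, 3, 9, 4, 1, 7, 8]
After 2 (rotate_left(0, 5, k=3)): [2, 3, 9, 0, 5, 6, 4, 1, 7, 8]

Answer: [2, 3, 9, 0, 5, 6, 4, 1, 7, 8]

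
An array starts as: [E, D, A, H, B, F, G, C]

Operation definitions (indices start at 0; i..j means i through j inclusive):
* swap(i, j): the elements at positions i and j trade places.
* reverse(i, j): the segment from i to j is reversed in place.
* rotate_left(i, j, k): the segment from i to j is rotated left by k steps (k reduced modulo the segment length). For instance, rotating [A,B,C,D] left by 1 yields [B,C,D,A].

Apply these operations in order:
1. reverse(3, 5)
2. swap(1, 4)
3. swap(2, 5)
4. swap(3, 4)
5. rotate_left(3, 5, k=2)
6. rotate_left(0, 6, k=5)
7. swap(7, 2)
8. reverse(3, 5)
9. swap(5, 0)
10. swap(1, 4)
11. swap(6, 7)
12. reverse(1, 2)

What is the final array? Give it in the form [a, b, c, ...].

Answer: [B, C, H, A, G, F, E, D]

Derivation:
After 1 (reverse(3, 5)): [E, D, A, F, B, H, G, C]
After 2 (swap(1, 4)): [E, B, A, F, D, H, G, C]
After 3 (swap(2, 5)): [E, B, H, F, D, A, G, C]
After 4 (swap(3, 4)): [E, B, H, D, F, A, G, C]
After 5 (rotate_left(3, 5, k=2)): [E, B, H, A, D, F, G, C]
After 6 (rotate_left(0, 6, k=5)): [F, G, E, B, H, A, D, C]
After 7 (swap(7, 2)): [F, G, C, B, H, A, D, E]
After 8 (reverse(3, 5)): [F, G, C, A, H, B, D, E]
After 9 (swap(5, 0)): [B, G, C, A, H, F, D, E]
After 10 (swap(1, 4)): [B, H, C, A, G, F, D, E]
After 11 (swap(6, 7)): [B, H, C, A, G, F, E, D]
After 12 (reverse(1, 2)): [B, C, H, A, G, F, E, D]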